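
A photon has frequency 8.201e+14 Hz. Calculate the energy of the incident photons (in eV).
3.3917 eV

Using E = hf:

E = hf = (6.626×10⁻³⁴ J·s)(8.201e+14 Hz)
E = 3.3917 eV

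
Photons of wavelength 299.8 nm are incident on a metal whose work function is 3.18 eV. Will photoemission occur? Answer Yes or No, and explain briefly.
Yes

For photoemission, the photon energy must exceed the work function.

Photon energy: E = hc/λ = 4.1356 eV
Work function: φ = 3.18 eV

Since E_photon (4.1356 eV) > φ (3.18 eV), photoemission WILL occur.
The threshold wavelength is λ₀ = hc/φ = 389.9 nm.
Since 299.8 nm < 389.9 nm, the light has sufficient energy.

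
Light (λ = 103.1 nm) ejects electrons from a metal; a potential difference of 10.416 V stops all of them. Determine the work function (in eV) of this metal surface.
1.61 eV

The stopping potential gives the maximum kinetic energy: KE_max = eV_s = 10.416 eV

From Einstein's photoelectric equation: KE_max = hc/λ - φ
Rearranging: φ = hc/λ - KE_max

Calculate photon energy:
E_photon = hc/λ = (6.626×10⁻³⁴ J·s)(3×10⁸ m/s) / (103.1×10⁻⁹ m) = 12.0256 eV

Therefore:
φ = 12.0256 - 10.416 = 1.61 eV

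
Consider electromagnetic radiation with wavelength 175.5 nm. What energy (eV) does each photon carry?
7.0646 eV

Using E = hf = hc/λ:

E = hc/λ = (6.626×10⁻³⁴ J·s)(3×10⁸ m/s) / (175.5×10⁻⁹ m)
E = 7.0646 eV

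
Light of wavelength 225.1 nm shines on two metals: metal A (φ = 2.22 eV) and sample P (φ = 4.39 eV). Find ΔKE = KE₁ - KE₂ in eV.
2.1700 eV

Using KE_max = hc/λ - φ for each metal:

Photon energy: E = hc/λ = 5.5080 eV

For metal A (φ₁ = 2.22 eV):
KE₁ = E - φ₁ = 5.5080 - 2.22 = 3.2880 eV

For sample P (φ₂ = 4.39 eV):
KE₂ = E - φ₂ = 5.5080 - 4.39 = 1.1180 eV

Difference:
ΔKE = KE₁ - KE₂ = 3.2880 - 1.1180 = 2.1700 eV

Note: The difference equals the difference in work functions: 4.39 - 2.22 = 2.17 eV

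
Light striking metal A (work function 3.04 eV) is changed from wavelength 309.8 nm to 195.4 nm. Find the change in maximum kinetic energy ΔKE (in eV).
2.3431 eV

Using Einstein's equation: KE_max = hc/λ - φ

For λ₁ = 309.8 nm:
KE₁ = hc/λ₁ - φ = 4.0021 - 3.04 = 0.9621 eV

For λ₂ = 195.4 nm:
KE₂ = hc/λ₂ - φ = 6.3451 - 3.04 = 3.3051 eV

Change in KE:
ΔKE = KE₂ - KE₁ = 3.3051 - 0.9621 = 2.3431 eV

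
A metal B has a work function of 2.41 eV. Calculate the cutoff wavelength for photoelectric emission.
514.46 nm

The threshold wavelength is when the photon energy equals the work function:
hc/λ₀ = φ

Solving for λ₀:
λ₀ = hc/φ = (6.626×10⁻³⁴ J·s)(3×10⁸ m/s) / (2.41 eV × 1.602×10⁻¹⁹ J/eV)
λ₀ = 514.46 nm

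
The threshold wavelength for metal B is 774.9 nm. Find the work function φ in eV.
1.60 eV

At the threshold wavelength, photon energy equals work function:
φ = hc/λ₀

Calculating:
φ = (6.626×10⁻³⁴ J·s)(3×10⁸ m/s) / (774.9×10⁻⁹ m)
φ = 1.60 eV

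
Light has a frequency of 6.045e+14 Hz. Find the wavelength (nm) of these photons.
495.93 nm

Using the wave equation: c = fλ

Solving for wavelength:
λ = c/f = (3×10⁸ m/s) / (6.045e+14 Hz)
λ = 495.93 nm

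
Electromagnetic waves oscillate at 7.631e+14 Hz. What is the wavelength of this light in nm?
392.86 nm

Using the wave equation: c = fλ

Solving for wavelength:
λ = c/f = (3×10⁸ m/s) / (7.631e+14 Hz)
λ = 392.86 nm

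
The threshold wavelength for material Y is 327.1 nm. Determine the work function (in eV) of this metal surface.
3.79 eV

At the threshold wavelength, photon energy equals work function:
φ = hc/λ₀

Calculating:
φ = (6.626×10⁻³⁴ J·s)(3×10⁸ m/s) / (327.1×10⁻⁹ m)
φ = 3.79 eV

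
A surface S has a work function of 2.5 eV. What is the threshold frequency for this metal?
6.0450e+14 Hz

The threshold frequency is when the photon energy equals the work function:
hf₀ = φ

Solving for f₀:
f₀ = φ/h = (2.5 eV × 1.602×10⁻¹⁹ J/eV) / (6.626×10⁻³⁴ J·s)
f₀ = 6.0450e+14 Hz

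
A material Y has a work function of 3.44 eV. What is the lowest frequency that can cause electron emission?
8.3179e+14 Hz

The threshold frequency is when the photon energy equals the work function:
hf₀ = φ

Solving for f₀:
f₀ = φ/h = (3.44 eV × 1.602×10⁻¹⁹ J/eV) / (6.626×10⁻³⁴ J·s)
f₀ = 8.3179e+14 Hz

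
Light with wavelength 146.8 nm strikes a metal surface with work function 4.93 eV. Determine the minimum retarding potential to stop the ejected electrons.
3.5158 V

The stopping potential V_s satisfies: eV_s = KE_max

First, find KE_max using Einstein's equation:
E_photon = hc/λ = 8.4458 eV
KE_max = E_photon - φ = 8.4458 - 4.93 = 3.5158 eV

Since eV_s = KE_max:
V_s = KE_max/e = 3.5158 V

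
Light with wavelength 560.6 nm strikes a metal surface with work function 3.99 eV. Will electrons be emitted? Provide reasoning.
No

For photoemission, the photon energy must exceed the work function.

Photon energy: E = hc/λ = 2.2116 eV
Work function: φ = 3.99 eV

Since E_photon (2.2116 eV) < φ (3.99 eV), photoemission will NOT occur.
The threshold wavelength is λ₀ = hc/φ = 310.7 nm.
Since 560.6 nm > 310.7 nm, the photons lack sufficient energy.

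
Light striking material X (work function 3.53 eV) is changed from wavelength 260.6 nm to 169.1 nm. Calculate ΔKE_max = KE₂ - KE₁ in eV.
2.5744 eV

Using Einstein's equation: KE_max = hc/λ - φ

For λ₁ = 260.6 nm:
KE₁ = hc/λ₁ - φ = 4.7576 - 3.53 = 1.2276 eV

For λ₂ = 169.1 nm:
KE₂ = hc/λ₂ - φ = 7.3320 - 3.53 = 3.8020 eV

Change in KE:
ΔKE = KE₂ - KE₁ = 3.8020 - 1.2276 = 2.5744 eV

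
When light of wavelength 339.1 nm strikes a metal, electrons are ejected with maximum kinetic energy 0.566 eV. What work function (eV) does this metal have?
3.09 eV

From Einstein's photoelectric equation: KE_max = hf - φ = hc/λ - φ

Rearranging for φ:
φ = hc/λ - KE_max

Calculate photon energy:
E_photon = hc/λ = 3.6563 eV

Therefore:
φ = 3.6563 - 0.566 = 3.09 eV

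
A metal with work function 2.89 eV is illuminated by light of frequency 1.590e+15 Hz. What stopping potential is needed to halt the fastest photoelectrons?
3.6857 V

The stopping potential V_s satisfies: eV_s = KE_max

First, find KE_max using Einstein's equation:
E_photon = hf = (6.626×10⁻³⁴ J·s)(1.590e+15 Hz) = 6.5757 eV
KE_max = E_photon - φ = 6.5757 - 2.89 = 3.6857 eV

Since eV_s = KE_max:
V_s = KE_max/e = 3.6857 V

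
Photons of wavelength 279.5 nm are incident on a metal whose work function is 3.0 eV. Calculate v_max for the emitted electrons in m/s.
7.1071e+05 m/s

First, find the maximum kinetic energy:
E_photon = hc/λ = 4.4359 eV
KE_max = E_photon - φ = 4.4359 - 3.0 = 1.4359 eV

Convert to Joules: KE_max = 1.4359 × 1.602×10⁻¹⁹ J = 2.3006e-19 J

Then use KE = ½mv² to find velocity:
v = √(2·KE/m) = √(2 × 2.3006e-19 J / 9.109e-31 kg)
v = 7.1071e+05 m/s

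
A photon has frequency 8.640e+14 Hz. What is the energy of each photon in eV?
3.5732 eV

Using E = hf:

E = hf = (6.626×10⁻³⁴ J·s)(8.640e+14 Hz)
E = 3.5732 eV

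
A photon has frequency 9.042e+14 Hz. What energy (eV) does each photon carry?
3.7395 eV

Using E = hf:

E = hf = (6.626×10⁻³⁴ J·s)(9.042e+14 Hz)
E = 3.7395 eV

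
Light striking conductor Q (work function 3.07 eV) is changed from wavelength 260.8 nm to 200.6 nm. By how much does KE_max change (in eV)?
1.4267 eV

Using Einstein's equation: KE_max = hc/λ - φ

For λ₁ = 260.8 nm:
KE₁ = hc/λ₁ - φ = 4.7540 - 3.07 = 1.6840 eV

For λ₂ = 200.6 nm:
KE₂ = hc/λ₂ - φ = 6.1807 - 3.07 = 3.1107 eV

Change in KE:
ΔKE = KE₂ - KE₁ = 3.1107 - 1.6840 = 1.4267 eV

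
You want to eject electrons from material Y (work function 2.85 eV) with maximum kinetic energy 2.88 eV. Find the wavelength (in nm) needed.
216.38 nm

From Einstein's equation: KE_max = hc/λ - φ

Rearranging for λ:
hc/λ = KE_max + φ
λ = hc/(KE_max + φ)

Required photon energy:
E_photon = KE_max + φ = 2.88 + 2.85 = 5.73 eV

Required wavelength:
λ = hc/E_photon = (6.626×10⁻³⁴)(3×10⁸) / (5.73 × 1.602×10⁻¹⁹)
λ = 216.38 nm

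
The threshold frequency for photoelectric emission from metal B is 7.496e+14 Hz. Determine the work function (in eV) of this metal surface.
3.10 eV

At the threshold frequency, photon energy equals work function:
φ = hf₀

Calculating:
φ = (6.626×10⁻³⁴ J·s)(7.496e+14 Hz)
φ = 3.10 eV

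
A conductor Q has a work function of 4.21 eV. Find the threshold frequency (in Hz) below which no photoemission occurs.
1.0180e+15 Hz

The threshold frequency is when the photon energy equals the work function:
hf₀ = φ

Solving for f₀:
f₀ = φ/h = (4.21 eV × 1.602×10⁻¹⁹ J/eV) / (6.626×10⁻³⁴ J·s)
f₀ = 1.0180e+15 Hz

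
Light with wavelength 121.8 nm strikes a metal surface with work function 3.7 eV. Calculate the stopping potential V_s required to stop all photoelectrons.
6.4793 V

The stopping potential V_s satisfies: eV_s = KE_max

First, find KE_max using Einstein's equation:
E_photon = hc/λ = 10.1793 eV
KE_max = E_photon - φ = 10.1793 - 3.7 = 6.4793 eV

Since eV_s = KE_max:
V_s = KE_max/e = 6.4793 V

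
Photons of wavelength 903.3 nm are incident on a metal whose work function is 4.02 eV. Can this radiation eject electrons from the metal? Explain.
No

For photoemission, the photon energy must exceed the work function.

Photon energy: E = hc/λ = 1.3726 eV
Work function: φ = 4.02 eV

Since E_photon (1.3726 eV) < φ (4.02 eV), photoemission will NOT occur.
The threshold wavelength is λ₀ = hc/φ = 308.4 nm.
Since 903.3 nm > 308.4 nm, the photons lack sufficient energy.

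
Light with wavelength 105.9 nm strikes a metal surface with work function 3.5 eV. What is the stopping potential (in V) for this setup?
8.2077 V

The stopping potential V_s satisfies: eV_s = KE_max

First, find KE_max using Einstein's equation:
E_photon = hc/λ = 11.7077 eV
KE_max = E_photon - φ = 11.7077 - 3.5 = 8.2077 eV

Since eV_s = KE_max:
V_s = KE_max/e = 8.2077 V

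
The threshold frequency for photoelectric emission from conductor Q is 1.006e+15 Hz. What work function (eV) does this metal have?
4.16 eV

At the threshold frequency, photon energy equals work function:
φ = hf₀

Calculating:
φ = (6.626×10⁻³⁴ J·s)(1.006e+15 Hz)
φ = 4.16 eV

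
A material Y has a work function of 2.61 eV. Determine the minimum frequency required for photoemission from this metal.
6.3110e+14 Hz

The threshold frequency is when the photon energy equals the work function:
hf₀ = φ

Solving for f₀:
f₀ = φ/h = (2.61 eV × 1.602×10⁻¹⁹ J/eV) / (6.626×10⁻³⁴ J·s)
f₀ = 6.3110e+14 Hz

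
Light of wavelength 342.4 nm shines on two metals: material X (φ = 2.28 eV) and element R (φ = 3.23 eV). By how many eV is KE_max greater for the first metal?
0.9500 eV

Using KE_max = hc/λ - φ for each metal:

Photon energy: E = hc/λ = 3.6210 eV

For material X (φ₁ = 2.28 eV):
KE₁ = E - φ₁ = 3.6210 - 2.28 = 1.3410 eV

For element R (φ₂ = 3.23 eV):
KE₂ = E - φ₂ = 3.6210 - 3.23 = 0.3910 eV

Difference:
ΔKE = KE₁ - KE₂ = 1.3410 - 0.3910 = 0.9500 eV

Note: The difference equals the difference in work functions: 3.23 - 2.28 = 0.95 eV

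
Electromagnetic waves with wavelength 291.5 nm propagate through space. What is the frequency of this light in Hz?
1.0284e+15 Hz

Using the wave equation: c = fλ

Solving for frequency:
f = c/λ = (3×10⁸ m/s) / (291.5×10⁻⁹ m)
f = 1.0284e+15 Hz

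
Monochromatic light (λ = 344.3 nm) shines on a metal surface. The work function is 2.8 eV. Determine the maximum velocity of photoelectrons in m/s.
5.3083e+05 m/s

First, find the maximum kinetic energy:
E_photon = hc/λ = 3.6011 eV
KE_max = E_photon - φ = 3.6011 - 2.8 = 0.8011 eV

Convert to Joules: KE_max = 0.8011 × 1.602×10⁻¹⁹ J = 1.2834e-19 J

Then use KE = ½mv² to find velocity:
v = √(2·KE/m) = √(2 × 1.2834e-19 J / 9.109e-31 kg)
v = 5.3083e+05 m/s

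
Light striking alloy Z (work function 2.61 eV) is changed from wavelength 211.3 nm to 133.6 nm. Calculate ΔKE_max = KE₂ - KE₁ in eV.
3.4126 eV

Using Einstein's equation: KE_max = hc/λ - φ

For λ₁ = 211.3 nm:
KE₁ = hc/λ₁ - φ = 5.8677 - 2.61 = 3.2577 eV

For λ₂ = 133.6 nm:
KE₂ = hc/λ₂ - φ = 9.2803 - 2.61 = 6.6703 eV

Change in KE:
ΔKE = KE₂ - KE₁ = 6.6703 - 3.2577 = 3.4126 eV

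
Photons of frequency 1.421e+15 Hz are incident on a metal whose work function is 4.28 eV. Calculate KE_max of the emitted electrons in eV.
1.5968 eV

Using Einstein's photoelectric equation: KE_max = hf - φ

First, calculate the photon energy:
E_photon = hf = (6.626×10⁻³⁴ J·s)(1.421e+15 Hz)
E_photon = 5.8768 eV

Then, the maximum kinetic energy:
KE_max = E_photon - φ = 5.8768 eV - 4.28 eV = 1.5968 eV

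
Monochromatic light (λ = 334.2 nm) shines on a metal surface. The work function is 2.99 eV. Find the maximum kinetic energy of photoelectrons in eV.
0.7199 eV

Using Einstein's photoelectric equation: KE_max = hf - φ = hc/λ - φ

First, calculate the photon energy:
E_photon = hc/λ = (6.626×10⁻³⁴ J·s)(3×10⁸ m/s) / (334.2×10⁻⁹ m)
E_photon = 3.7099 eV

Then, the maximum kinetic energy:
KE_max = E_photon - φ = 3.7099 eV - 2.99 eV = 0.7199 eV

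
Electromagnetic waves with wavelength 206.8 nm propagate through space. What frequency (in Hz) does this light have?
1.4497e+15 Hz

Using the wave equation: c = fλ

Solving for frequency:
f = c/λ = (3×10⁸ m/s) / (206.8×10⁻⁹ m)
f = 1.4497e+15 Hz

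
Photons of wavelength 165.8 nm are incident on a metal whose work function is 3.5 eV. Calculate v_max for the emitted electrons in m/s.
1.1829e+06 m/s

First, find the maximum kinetic energy:
E_photon = hc/λ = 7.4779 eV
KE_max = E_photon - φ = 7.4779 - 3.5 = 3.9779 eV

Convert to Joules: KE_max = 3.9779 × 1.602×10⁻¹⁹ J = 6.3734e-19 J

Then use KE = ½mv² to find velocity:
v = √(2·KE/m) = √(2 × 6.3734e-19 J / 9.109e-31 kg)
v = 1.1829e+06 m/s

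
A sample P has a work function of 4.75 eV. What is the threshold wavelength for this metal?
261.02 nm

The threshold wavelength is when the photon energy equals the work function:
hc/λ₀ = φ

Solving for λ₀:
λ₀ = hc/φ = (6.626×10⁻³⁴ J·s)(3×10⁸ m/s) / (4.75 eV × 1.602×10⁻¹⁹ J/eV)
λ₀ = 261.02 nm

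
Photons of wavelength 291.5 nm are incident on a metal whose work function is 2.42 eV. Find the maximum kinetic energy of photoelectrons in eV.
1.8333 eV

Using Einstein's photoelectric equation: KE_max = hf - φ = hc/λ - φ

First, calculate the photon energy:
E_photon = hc/λ = (6.626×10⁻³⁴ J·s)(3×10⁸ m/s) / (291.5×10⁻⁹ m)
E_photon = 4.2533 eV

Then, the maximum kinetic energy:
KE_max = E_photon - φ = 4.2533 eV - 2.42 eV = 1.8333 eV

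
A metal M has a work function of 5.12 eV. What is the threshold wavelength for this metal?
242.16 nm

The threshold wavelength is when the photon energy equals the work function:
hc/λ₀ = φ

Solving for λ₀:
λ₀ = hc/φ = (6.626×10⁻³⁴ J·s)(3×10⁸ m/s) / (5.12 eV × 1.602×10⁻¹⁹ J/eV)
λ₀ = 242.16 nm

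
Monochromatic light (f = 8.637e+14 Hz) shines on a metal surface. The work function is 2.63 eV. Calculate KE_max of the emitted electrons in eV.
0.9420 eV

Using Einstein's photoelectric equation: KE_max = hf - φ

First, calculate the photon energy:
E_photon = hf = (6.626×10⁻³⁴ J·s)(8.637e+14 Hz)
E_photon = 3.5720 eV

Then, the maximum kinetic energy:
KE_max = E_photon - φ = 3.5720 eV - 2.63 eV = 0.9420 eV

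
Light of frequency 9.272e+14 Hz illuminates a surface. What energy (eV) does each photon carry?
3.8346 eV

Using E = hf:

E = hf = (6.626×10⁻³⁴ J·s)(9.272e+14 Hz)
E = 3.8346 eV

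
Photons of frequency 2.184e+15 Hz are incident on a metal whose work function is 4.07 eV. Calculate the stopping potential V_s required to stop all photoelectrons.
4.9623 V

The stopping potential V_s satisfies: eV_s = KE_max

First, find KE_max using Einstein's equation:
E_photon = hf = (6.626×10⁻³⁴ J·s)(2.184e+15 Hz) = 9.0323 eV
KE_max = E_photon - φ = 9.0323 - 4.07 = 4.9623 eV

Since eV_s = KE_max:
V_s = KE_max/e = 4.9623 V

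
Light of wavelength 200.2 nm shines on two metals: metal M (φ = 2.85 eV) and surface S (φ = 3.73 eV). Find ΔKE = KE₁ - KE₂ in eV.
0.8800 eV

Using KE_max = hc/λ - φ for each metal:

Photon energy: E = hc/λ = 6.1930 eV

For metal M (φ₁ = 2.85 eV):
KE₁ = E - φ₁ = 6.1930 - 2.85 = 3.3430 eV

For surface S (φ₂ = 3.73 eV):
KE₂ = E - φ₂ = 6.1930 - 3.73 = 2.4630 eV

Difference:
ΔKE = KE₁ - KE₂ = 3.3430 - 2.4630 = 0.8800 eV

Note: The difference equals the difference in work functions: 3.73 - 2.85 = 0.88 eV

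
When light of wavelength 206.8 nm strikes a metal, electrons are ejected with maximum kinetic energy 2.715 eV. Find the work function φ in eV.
3.28 eV

From Einstein's photoelectric equation: KE_max = hf - φ = hc/λ - φ

Rearranging for φ:
φ = hc/λ - KE_max

Calculate photon energy:
E_photon = hc/λ = 5.9954 eV

Therefore:
φ = 5.9954 - 2.715 = 3.28 eV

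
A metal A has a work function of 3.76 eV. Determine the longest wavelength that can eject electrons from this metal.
329.75 nm

The threshold wavelength is when the photon energy equals the work function:
hc/λ₀ = φ

Solving for λ₀:
λ₀ = hc/φ = (6.626×10⁻³⁴ J·s)(3×10⁸ m/s) / (3.76 eV × 1.602×10⁻¹⁹ J/eV)
λ₀ = 329.75 nm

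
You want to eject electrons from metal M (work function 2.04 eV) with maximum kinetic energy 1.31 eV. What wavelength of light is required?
370.10 nm

From Einstein's equation: KE_max = hc/λ - φ

Rearranging for λ:
hc/λ = KE_max + φ
λ = hc/(KE_max + φ)

Required photon energy:
E_photon = KE_max + φ = 1.31 + 2.04 = 3.35 eV

Required wavelength:
λ = hc/E_photon = (6.626×10⁻³⁴)(3×10⁸) / (3.35 × 1.602×10⁻¹⁹)
λ = 370.10 nm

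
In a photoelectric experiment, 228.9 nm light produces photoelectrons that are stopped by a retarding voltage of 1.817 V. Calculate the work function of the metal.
3.60 eV

The stopping potential gives the maximum kinetic energy: KE_max = eV_s = 1.817 eV

From Einstein's photoelectric equation: KE_max = hc/λ - φ
Rearranging: φ = hc/λ - KE_max

Calculate photon energy:
E_photon = hc/λ = (6.626×10⁻³⁴ J·s)(3×10⁸ m/s) / (228.9×10⁻⁹ m) = 5.4165 eV

Therefore:
φ = 5.4165 - 1.817 = 3.60 eV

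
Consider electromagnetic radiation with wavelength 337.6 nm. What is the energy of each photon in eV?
3.6725 eV

Using E = hf = hc/λ:

E = hc/λ = (6.626×10⁻³⁴ J·s)(3×10⁸ m/s) / (337.6×10⁻⁹ m)
E = 3.6725 eV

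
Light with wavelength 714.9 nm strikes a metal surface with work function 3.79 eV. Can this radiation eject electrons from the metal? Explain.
No

For photoemission, the photon energy must exceed the work function.

Photon energy: E = hc/λ = 1.7343 eV
Work function: φ = 3.79 eV

Since E_photon (1.7343 eV) < φ (3.79 eV), photoemission will NOT occur.
The threshold wavelength is λ₀ = hc/φ = 327.1 nm.
Since 714.9 nm > 327.1 nm, the photons lack sufficient energy.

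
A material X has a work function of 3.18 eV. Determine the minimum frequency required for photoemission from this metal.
7.6892e+14 Hz

The threshold frequency is when the photon energy equals the work function:
hf₀ = φ

Solving for f₀:
f₀ = φ/h = (3.18 eV × 1.602×10⁻¹⁹ J/eV) / (6.626×10⁻³⁴ J·s)
f₀ = 7.6892e+14 Hz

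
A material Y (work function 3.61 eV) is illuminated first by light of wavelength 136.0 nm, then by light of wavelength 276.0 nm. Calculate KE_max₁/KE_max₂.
6.2419

Using Einstein's equation: KE_max = hc/λ - φ

For λ₁ = 136.0 nm:
E₁ = hc/λ₁ = 9.1165 eV
KE₁ = E₁ - φ = 9.1165 - 3.61 = 5.5065 eV

For λ₂ = 276.0 nm:
E₂ = hc/λ₂ = 4.4922 eV
KE₂ = E₂ - φ = 4.4922 - 3.61 = 0.8822 eV

Ratio: KE₁/KE₂ = 5.5065/0.8822 = 6.2419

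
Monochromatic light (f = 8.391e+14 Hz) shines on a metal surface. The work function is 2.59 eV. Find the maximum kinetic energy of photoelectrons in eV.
0.8802 eV

Using Einstein's photoelectric equation: KE_max = hf - φ

First, calculate the photon energy:
E_photon = hf = (6.626×10⁻³⁴ J·s)(8.391e+14 Hz)
E_photon = 3.4702 eV

Then, the maximum kinetic energy:
KE_max = E_photon - φ = 3.4702 eV - 2.59 eV = 0.8802 eV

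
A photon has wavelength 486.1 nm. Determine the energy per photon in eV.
2.5506 eV

Using E = hf = hc/λ:

E = hc/λ = (6.626×10⁻³⁴ J·s)(3×10⁸ m/s) / (486.1×10⁻⁹ m)
E = 2.5506 eV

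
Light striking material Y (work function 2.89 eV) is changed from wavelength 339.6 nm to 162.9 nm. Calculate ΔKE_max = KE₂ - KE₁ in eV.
3.9602 eV

Using Einstein's equation: KE_max = hc/λ - φ

For λ₁ = 339.6 nm:
KE₁ = hc/λ₁ - φ = 3.6509 - 2.89 = 0.7609 eV

For λ₂ = 162.9 nm:
KE₂ = hc/λ₂ - φ = 7.6111 - 2.89 = 4.7211 eV

Change in KE:
ΔKE = KE₂ - KE₁ = 4.7211 - 0.7609 = 3.9602 eV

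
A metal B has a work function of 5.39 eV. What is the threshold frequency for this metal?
1.3033e+15 Hz

The threshold frequency is when the photon energy equals the work function:
hf₀ = φ

Solving for f₀:
f₀ = φ/h = (5.39 eV × 1.602×10⁻¹⁹ J/eV) / (6.626×10⁻³⁴ J·s)
f₀ = 1.3033e+15 Hz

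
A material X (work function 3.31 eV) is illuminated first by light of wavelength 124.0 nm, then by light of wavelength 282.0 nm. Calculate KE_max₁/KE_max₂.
6.1556

Using Einstein's equation: KE_max = hc/λ - φ

For λ₁ = 124.0 nm:
E₁ = hc/λ₁ = 9.9987 eV
KE₁ = E₁ - φ = 9.9987 - 3.31 = 6.6887 eV

For λ₂ = 282.0 nm:
E₂ = hc/λ₂ = 4.3966 eV
KE₂ = E₂ - φ = 4.3966 - 3.31 = 1.0866 eV

Ratio: KE₁/KE₂ = 6.6887/1.0866 = 6.1556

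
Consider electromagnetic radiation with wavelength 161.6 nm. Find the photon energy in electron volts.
7.6723 eV

Using E = hf = hc/λ:

E = hc/λ = (6.626×10⁻³⁴ J·s)(3×10⁸ m/s) / (161.6×10⁻⁹ m)
E = 7.6723 eV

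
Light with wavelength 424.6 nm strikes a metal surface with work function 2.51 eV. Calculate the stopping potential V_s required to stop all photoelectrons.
0.4100 V

The stopping potential V_s satisfies: eV_s = KE_max

First, find KE_max using Einstein's equation:
E_photon = hc/λ = 2.9200 eV
KE_max = E_photon - φ = 2.9200 - 2.51 = 0.4100 eV

Since eV_s = KE_max:
V_s = KE_max/e = 0.4100 V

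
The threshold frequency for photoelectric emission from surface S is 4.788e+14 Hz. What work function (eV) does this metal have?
1.98 eV

At the threshold frequency, photon energy equals work function:
φ = hf₀

Calculating:
φ = (6.626×10⁻³⁴ J·s)(4.788e+14 Hz)
φ = 1.98 eV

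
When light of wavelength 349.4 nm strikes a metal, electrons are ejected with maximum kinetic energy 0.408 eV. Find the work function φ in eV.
3.14 eV

From Einstein's photoelectric equation: KE_max = hf - φ = hc/λ - φ

Rearranging for φ:
φ = hc/λ - KE_max

Calculate photon energy:
E_photon = hc/λ = 3.5485 eV

Therefore:
φ = 3.5485 - 0.408 = 3.14 eV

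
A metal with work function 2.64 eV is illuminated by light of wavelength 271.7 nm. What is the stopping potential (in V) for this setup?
1.9233 V

The stopping potential V_s satisfies: eV_s = KE_max

First, find KE_max using Einstein's equation:
E_photon = hc/λ = 4.5633 eV
KE_max = E_photon - φ = 4.5633 - 2.64 = 1.9233 eV

Since eV_s = KE_max:
V_s = KE_max/e = 1.9233 V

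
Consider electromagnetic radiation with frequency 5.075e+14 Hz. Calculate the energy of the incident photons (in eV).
2.0989 eV

Using E = hf:

E = hf = (6.626×10⁻³⁴ J·s)(5.075e+14 Hz)
E = 2.0989 eV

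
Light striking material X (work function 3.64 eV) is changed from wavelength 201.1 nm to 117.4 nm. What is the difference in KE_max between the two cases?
4.3955 eV

Using Einstein's equation: KE_max = hc/λ - φ

For λ₁ = 201.1 nm:
KE₁ = hc/λ₁ - φ = 6.1653 - 3.64 = 2.5253 eV

For λ₂ = 117.4 nm:
KE₂ = hc/λ₂ - φ = 10.5608 - 3.64 = 6.9208 eV

Change in KE:
ΔKE = KE₂ - KE₁ = 6.9208 - 2.5253 = 4.3955 eV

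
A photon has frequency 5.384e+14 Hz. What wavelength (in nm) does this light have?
556.82 nm

Using the wave equation: c = fλ

Solving for wavelength:
λ = c/f = (3×10⁸ m/s) / (5.384e+14 Hz)
λ = 556.82 nm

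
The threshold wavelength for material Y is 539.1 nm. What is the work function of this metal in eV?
2.30 eV

At the threshold wavelength, photon energy equals work function:
φ = hc/λ₀

Calculating:
φ = (6.626×10⁻³⁴ J·s)(3×10⁸ m/s) / (539.1×10⁻⁹ m)
φ = 2.30 eV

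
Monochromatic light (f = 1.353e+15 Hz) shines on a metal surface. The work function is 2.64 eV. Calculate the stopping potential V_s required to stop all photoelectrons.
2.9556 V

The stopping potential V_s satisfies: eV_s = KE_max

First, find KE_max using Einstein's equation:
E_photon = hf = (6.626×10⁻³⁴ J·s)(1.353e+15 Hz) = 5.5956 eV
KE_max = E_photon - φ = 5.5956 - 2.64 = 2.9556 eV

Since eV_s = KE_max:
V_s = KE_max/e = 2.9556 V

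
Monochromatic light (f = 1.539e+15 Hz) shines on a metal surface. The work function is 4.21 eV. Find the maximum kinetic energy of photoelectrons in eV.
2.1548 eV

Using Einstein's photoelectric equation: KE_max = hf - φ

First, calculate the photon energy:
E_photon = hf = (6.626×10⁻³⁴ J·s)(1.539e+15 Hz)
E_photon = 6.3648 eV

Then, the maximum kinetic energy:
KE_max = E_photon - φ = 6.3648 eV - 4.21 eV = 2.1548 eV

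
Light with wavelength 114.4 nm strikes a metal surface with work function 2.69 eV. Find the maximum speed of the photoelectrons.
1.6930e+06 m/s

First, find the maximum kinetic energy:
E_photon = hc/λ = 10.8378 eV
KE_max = E_photon - φ = 10.8378 - 2.69 = 8.1478 eV

Convert to Joules: KE_max = 8.1478 × 1.602×10⁻¹⁹ J = 1.3054e-18 J

Then use KE = ½mv² to find velocity:
v = √(2·KE/m) = √(2 × 1.3054e-18 J / 9.109e-31 kg)
v = 1.6930e+06 m/s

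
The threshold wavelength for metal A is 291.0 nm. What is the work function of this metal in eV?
4.26 eV

At the threshold wavelength, photon energy equals work function:
φ = hc/λ₀

Calculating:
φ = (6.626×10⁻³⁴ J·s)(3×10⁸ m/s) / (291.0×10⁻⁹ m)
φ = 4.26 eV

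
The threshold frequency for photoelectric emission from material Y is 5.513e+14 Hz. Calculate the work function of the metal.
2.28 eV

At the threshold frequency, photon energy equals work function:
φ = hf₀

Calculating:
φ = (6.626×10⁻³⁴ J·s)(5.513e+14 Hz)
φ = 2.28 eV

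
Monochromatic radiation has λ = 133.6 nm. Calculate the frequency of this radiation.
2.2440e+15 Hz

Using the wave equation: c = fλ

Solving for frequency:
f = c/λ = (3×10⁸ m/s) / (133.6×10⁻⁹ m)
f = 2.2440e+15 Hz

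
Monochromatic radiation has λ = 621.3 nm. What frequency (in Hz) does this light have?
4.8252e+14 Hz

Using the wave equation: c = fλ

Solving for frequency:
f = c/λ = (3×10⁸ m/s) / (621.3×10⁻⁹ m)
f = 4.8252e+14 Hz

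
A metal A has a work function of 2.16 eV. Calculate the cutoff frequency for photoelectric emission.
5.2229e+14 Hz

The threshold frequency is when the photon energy equals the work function:
hf₀ = φ

Solving for f₀:
f₀ = φ/h = (2.16 eV × 1.602×10⁻¹⁹ J/eV) / (6.626×10⁻³⁴ J·s)
f₀ = 5.2229e+14 Hz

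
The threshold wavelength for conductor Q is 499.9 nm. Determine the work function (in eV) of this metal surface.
2.48 eV

At the threshold wavelength, photon energy equals work function:
φ = hc/λ₀

Calculating:
φ = (6.626×10⁻³⁴ J·s)(3×10⁸ m/s) / (499.9×10⁻⁹ m)
φ = 2.48 eV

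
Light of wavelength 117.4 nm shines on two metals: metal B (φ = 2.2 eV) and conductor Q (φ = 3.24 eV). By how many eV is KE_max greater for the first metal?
1.0400 eV

Using KE_max = hc/λ - φ for each metal:

Photon energy: E = hc/λ = 10.5608 eV

For metal B (φ₁ = 2.2 eV):
KE₁ = E - φ₁ = 10.5608 - 2.2 = 8.3608 eV

For conductor Q (φ₂ = 3.24 eV):
KE₂ = E - φ₂ = 10.5608 - 3.24 = 7.3208 eV

Difference:
ΔKE = KE₁ - KE₂ = 8.3608 - 7.3208 = 1.0400 eV

Note: The difference equals the difference in work functions: 3.24 - 2.2 = 1.04 eV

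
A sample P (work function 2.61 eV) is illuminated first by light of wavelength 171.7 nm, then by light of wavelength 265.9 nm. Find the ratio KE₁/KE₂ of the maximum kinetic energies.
2.2462

Using Einstein's equation: KE_max = hc/λ - φ

For λ₁ = 171.7 nm:
E₁ = hc/λ₁ = 7.2210 eV
KE₁ = E₁ - φ = 7.2210 - 2.61 = 4.6110 eV

For λ₂ = 265.9 nm:
E₂ = hc/λ₂ = 4.6628 eV
KE₂ = E₂ - φ = 4.6628 - 2.61 = 2.0528 eV

Ratio: KE₁/KE₂ = 4.6110/2.0528 = 2.2462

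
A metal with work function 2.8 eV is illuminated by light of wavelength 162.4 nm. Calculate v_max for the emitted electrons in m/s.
1.3041e+06 m/s

First, find the maximum kinetic energy:
E_photon = hc/λ = 7.6345 eV
KE_max = E_photon - φ = 7.6345 - 2.8 = 4.8345 eV

Convert to Joules: KE_max = 4.8345 × 1.602×10⁻¹⁹ J = 7.7457e-19 J

Then use KE = ½mv² to find velocity:
v = √(2·KE/m) = √(2 × 7.7457e-19 J / 9.109e-31 kg)
v = 1.3041e+06 m/s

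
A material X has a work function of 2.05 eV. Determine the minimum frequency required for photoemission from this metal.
4.9569e+14 Hz

The threshold frequency is when the photon energy equals the work function:
hf₀ = φ

Solving for f₀:
f₀ = φ/h = (2.05 eV × 1.602×10⁻¹⁹ J/eV) / (6.626×10⁻³⁴ J·s)
f₀ = 4.9569e+14 Hz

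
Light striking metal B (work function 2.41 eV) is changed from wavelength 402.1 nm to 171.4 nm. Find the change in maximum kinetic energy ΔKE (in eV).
4.1502 eV

Using Einstein's equation: KE_max = hc/λ - φ

For λ₁ = 402.1 nm:
KE₁ = hc/λ₁ - φ = 3.0834 - 2.41 = 0.6734 eV

For λ₂ = 171.4 nm:
KE₂ = hc/λ₂ - φ = 7.2336 - 2.41 = 4.8236 eV

Change in KE:
ΔKE = KE₂ - KE₁ = 4.8236 - 0.6734 = 4.1502 eV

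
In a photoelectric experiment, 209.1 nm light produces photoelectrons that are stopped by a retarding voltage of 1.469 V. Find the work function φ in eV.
4.46 eV

The stopping potential gives the maximum kinetic energy: KE_max = eV_s = 1.469 eV

From Einstein's photoelectric equation: KE_max = hc/λ - φ
Rearranging: φ = hc/λ - KE_max

Calculate photon energy:
E_photon = hc/λ = (6.626×10⁻³⁴ J·s)(3×10⁸ m/s) / (209.1×10⁻⁹ m) = 5.9294 eV

Therefore:
φ = 5.9294 - 1.469 = 4.46 eV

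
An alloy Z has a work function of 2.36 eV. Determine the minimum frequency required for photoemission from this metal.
5.7065e+14 Hz

The threshold frequency is when the photon energy equals the work function:
hf₀ = φ

Solving for f₀:
f₀ = φ/h = (2.36 eV × 1.602×10⁻¹⁹ J/eV) / (6.626×10⁻³⁴ J·s)
f₀ = 5.7065e+14 Hz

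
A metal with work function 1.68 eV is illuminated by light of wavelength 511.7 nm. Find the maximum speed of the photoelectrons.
5.1123e+05 m/s

First, find the maximum kinetic energy:
E_photon = hc/λ = 2.4230 eV
KE_max = E_photon - φ = 2.4230 - 1.68 = 0.7430 eV

Convert to Joules: KE_max = 0.7430 × 1.602×10⁻¹⁹ J = 1.1904e-19 J

Then use KE = ½mv² to find velocity:
v = √(2·KE/m) = √(2 × 1.1904e-19 J / 9.109e-31 kg)
v = 5.1123e+05 m/s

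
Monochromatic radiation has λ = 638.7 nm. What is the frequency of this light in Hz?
4.6938e+14 Hz

Using the wave equation: c = fλ

Solving for frequency:
f = c/λ = (3×10⁸ m/s) / (638.7×10⁻⁹ m)
f = 4.6938e+14 Hz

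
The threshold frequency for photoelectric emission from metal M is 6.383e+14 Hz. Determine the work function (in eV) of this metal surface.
2.64 eV

At the threshold frequency, photon energy equals work function:
φ = hf₀

Calculating:
φ = (6.626×10⁻³⁴ J·s)(6.383e+14 Hz)
φ = 2.64 eV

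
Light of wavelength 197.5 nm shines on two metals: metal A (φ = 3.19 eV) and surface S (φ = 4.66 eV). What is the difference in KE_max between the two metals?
1.4700 eV

Using KE_max = hc/λ - φ for each metal:

Photon energy: E = hc/λ = 6.2777 eV

For metal A (φ₁ = 3.19 eV):
KE₁ = E - φ₁ = 6.2777 - 3.19 = 3.0877 eV

For surface S (φ₂ = 4.66 eV):
KE₂ = E - φ₂ = 6.2777 - 4.66 = 1.6177 eV

Difference:
ΔKE = KE₁ - KE₂ = 3.0877 - 1.6177 = 1.4700 eV

Note: The difference equals the difference in work functions: 4.66 - 3.19 = 1.47 eV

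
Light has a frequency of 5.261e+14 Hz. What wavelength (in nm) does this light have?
569.84 nm

Using the wave equation: c = fλ

Solving for wavelength:
λ = c/f = (3×10⁸ m/s) / (5.261e+14 Hz)
λ = 569.84 nm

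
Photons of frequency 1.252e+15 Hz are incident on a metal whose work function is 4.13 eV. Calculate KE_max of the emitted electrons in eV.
1.0479 eV

Using Einstein's photoelectric equation: KE_max = hf - φ

First, calculate the photon energy:
E_photon = hf = (6.626×10⁻³⁴ J·s)(1.252e+15 Hz)
E_photon = 5.1779 eV

Then, the maximum kinetic energy:
KE_max = E_photon - φ = 5.1779 eV - 4.13 eV = 1.0479 eV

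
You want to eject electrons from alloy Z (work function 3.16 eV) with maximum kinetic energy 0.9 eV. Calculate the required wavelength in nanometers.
305.38 nm

From Einstein's equation: KE_max = hc/λ - φ

Rearranging for λ:
hc/λ = KE_max + φ
λ = hc/(KE_max + φ)

Required photon energy:
E_photon = KE_max + φ = 0.9 + 3.16 = 4.06 eV

Required wavelength:
λ = hc/E_photon = (6.626×10⁻³⁴)(3×10⁸) / (4.06 × 1.602×10⁻¹⁹)
λ = 305.38 nm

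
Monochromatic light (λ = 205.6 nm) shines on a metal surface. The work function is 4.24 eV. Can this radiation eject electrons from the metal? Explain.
Yes

For photoemission, the photon energy must exceed the work function.

Photon energy: E = hc/λ = 6.0304 eV
Work function: φ = 4.24 eV

Since E_photon (6.0304 eV) > φ (4.24 eV), photoemission WILL occur.
The threshold wavelength is λ₀ = hc/φ = 292.4 nm.
Since 205.6 nm < 292.4 nm, the light has sufficient energy.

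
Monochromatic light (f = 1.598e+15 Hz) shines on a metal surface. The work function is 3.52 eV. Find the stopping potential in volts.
3.0888 V

The stopping potential V_s satisfies: eV_s = KE_max

First, find KE_max using Einstein's equation:
E_photon = hf = (6.626×10⁻³⁴ J·s)(1.598e+15 Hz) = 6.6088 eV
KE_max = E_photon - φ = 6.6088 - 3.52 = 3.0888 eV

Since eV_s = KE_max:
V_s = KE_max/e = 3.0888 V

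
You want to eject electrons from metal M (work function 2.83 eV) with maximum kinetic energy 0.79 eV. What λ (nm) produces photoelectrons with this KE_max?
342.50 nm

From Einstein's equation: KE_max = hc/λ - φ

Rearranging for λ:
hc/λ = KE_max + φ
λ = hc/(KE_max + φ)

Required photon energy:
E_photon = KE_max + φ = 0.79 + 2.83 = 3.62 eV

Required wavelength:
λ = hc/E_photon = (6.626×10⁻³⁴)(3×10⁸) / (3.62 × 1.602×10⁻¹⁹)
λ = 342.50 nm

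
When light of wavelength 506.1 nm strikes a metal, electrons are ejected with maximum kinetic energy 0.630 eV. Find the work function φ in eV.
1.82 eV

From Einstein's photoelectric equation: KE_max = hf - φ = hc/λ - φ

Rearranging for φ:
φ = hc/λ - KE_max

Calculate photon energy:
E_photon = hc/λ = 2.4498 eV

Therefore:
φ = 2.4498 - 0.630 = 1.82 eV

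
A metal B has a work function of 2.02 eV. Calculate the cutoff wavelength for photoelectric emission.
613.78 nm

The threshold wavelength is when the photon energy equals the work function:
hc/λ₀ = φ

Solving for λ₀:
λ₀ = hc/φ = (6.626×10⁻³⁴ J·s)(3×10⁸ m/s) / (2.02 eV × 1.602×10⁻¹⁹ J/eV)
λ₀ = 613.78 nm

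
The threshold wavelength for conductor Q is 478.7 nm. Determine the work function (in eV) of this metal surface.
2.59 eV

At the threshold wavelength, photon energy equals work function:
φ = hc/λ₀

Calculating:
φ = (6.626×10⁻³⁴ J·s)(3×10⁸ m/s) / (478.7×10⁻⁹ m)
φ = 2.59 eV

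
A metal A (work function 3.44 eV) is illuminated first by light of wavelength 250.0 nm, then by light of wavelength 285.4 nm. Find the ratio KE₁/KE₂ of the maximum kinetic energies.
1.6803

Using Einstein's equation: KE_max = hc/λ - φ

For λ₁ = 250.0 nm:
E₁ = hc/λ₁ = 4.9594 eV
KE₁ = E₁ - φ = 4.9594 - 3.44 = 1.5194 eV

For λ₂ = 285.4 nm:
E₂ = hc/λ₂ = 4.3442 eV
KE₂ = E₂ - φ = 4.3442 - 3.44 = 0.9042 eV

Ratio: KE₁/KE₂ = 1.5194/0.9042 = 1.6803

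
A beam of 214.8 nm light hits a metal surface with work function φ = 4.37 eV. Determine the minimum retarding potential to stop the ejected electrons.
1.4021 V

The stopping potential V_s satisfies: eV_s = KE_max

First, find KE_max using Einstein's equation:
E_photon = hc/λ = 5.7721 eV
KE_max = E_photon - φ = 5.7721 - 4.37 = 1.4021 eV

Since eV_s = KE_max:
V_s = KE_max/e = 1.4021 V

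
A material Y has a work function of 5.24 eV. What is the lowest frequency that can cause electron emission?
1.2670e+15 Hz

The threshold frequency is when the photon energy equals the work function:
hf₀ = φ

Solving for f₀:
f₀ = φ/h = (5.24 eV × 1.602×10⁻¹⁹ J/eV) / (6.626×10⁻³⁴ J·s)
f₀ = 1.2670e+15 Hz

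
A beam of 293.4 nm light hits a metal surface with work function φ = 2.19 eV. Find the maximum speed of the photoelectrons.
8.4623e+05 m/s

First, find the maximum kinetic energy:
E_photon = hc/λ = 4.2258 eV
KE_max = E_photon - φ = 4.2258 - 2.19 = 2.0358 eV

Convert to Joules: KE_max = 2.0358 × 1.602×10⁻¹⁹ J = 3.2617e-19 J

Then use KE = ½mv² to find velocity:
v = √(2·KE/m) = √(2 × 3.2617e-19 J / 9.109e-31 kg)
v = 8.4623e+05 m/s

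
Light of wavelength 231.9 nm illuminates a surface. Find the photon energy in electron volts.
5.3465 eV

Using E = hf = hc/λ:

E = hc/λ = (6.626×10⁻³⁴ J·s)(3×10⁸ m/s) / (231.9×10⁻⁹ m)
E = 5.3465 eV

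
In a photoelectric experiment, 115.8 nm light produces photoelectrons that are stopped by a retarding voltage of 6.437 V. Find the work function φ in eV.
4.27 eV

The stopping potential gives the maximum kinetic energy: KE_max = eV_s = 6.437 eV

From Einstein's photoelectric equation: KE_max = hc/λ - φ
Rearranging: φ = hc/λ - KE_max

Calculate photon energy:
E_photon = hc/λ = (6.626×10⁻³⁴ J·s)(3×10⁸ m/s) / (115.8×10⁻⁹ m) = 10.7068 eV

Therefore:
φ = 10.7068 - 6.437 = 4.27 eV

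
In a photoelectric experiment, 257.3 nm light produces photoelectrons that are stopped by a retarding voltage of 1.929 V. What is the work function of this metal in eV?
2.89 eV

The stopping potential gives the maximum kinetic energy: KE_max = eV_s = 1.929 eV

From Einstein's photoelectric equation: KE_max = hc/λ - φ
Rearranging: φ = hc/λ - KE_max

Calculate photon energy:
E_photon = hc/λ = (6.626×10⁻³⁴ J·s)(3×10⁸ m/s) / (257.3×10⁻⁹ m) = 4.8187 eV

Therefore:
φ = 4.8187 - 1.929 = 2.89 eV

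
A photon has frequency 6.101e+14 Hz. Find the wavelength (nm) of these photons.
491.38 nm

Using the wave equation: c = fλ

Solving for wavelength:
λ = c/f = (3×10⁸ m/s) / (6.101e+14 Hz)
λ = 491.38 nm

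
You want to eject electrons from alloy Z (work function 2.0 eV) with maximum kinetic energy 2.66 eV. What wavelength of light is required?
266.06 nm

From Einstein's equation: KE_max = hc/λ - φ

Rearranging for λ:
hc/λ = KE_max + φ
λ = hc/(KE_max + φ)

Required photon energy:
E_photon = KE_max + φ = 2.66 + 2.0 = 4.66 eV

Required wavelength:
λ = hc/E_photon = (6.626×10⁻³⁴)(3×10⁸) / (4.66 × 1.602×10⁻¹⁹)
λ = 266.06 nm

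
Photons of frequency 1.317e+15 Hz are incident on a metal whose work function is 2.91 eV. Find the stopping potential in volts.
2.5367 V

The stopping potential V_s satisfies: eV_s = KE_max

First, find KE_max using Einstein's equation:
E_photon = hf = (6.626×10⁻³⁴ J·s)(1.317e+15 Hz) = 5.4467 eV
KE_max = E_photon - φ = 5.4467 - 2.91 = 2.5367 eV

Since eV_s = KE_max:
V_s = KE_max/e = 2.5367 V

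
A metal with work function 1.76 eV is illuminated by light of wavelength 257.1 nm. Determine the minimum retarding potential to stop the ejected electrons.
3.0624 V

The stopping potential V_s satisfies: eV_s = KE_max

First, find KE_max using Einstein's equation:
E_photon = hc/λ = 4.8224 eV
KE_max = E_photon - φ = 4.8224 - 1.76 = 3.0624 eV

Since eV_s = KE_max:
V_s = KE_max/e = 3.0624 V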